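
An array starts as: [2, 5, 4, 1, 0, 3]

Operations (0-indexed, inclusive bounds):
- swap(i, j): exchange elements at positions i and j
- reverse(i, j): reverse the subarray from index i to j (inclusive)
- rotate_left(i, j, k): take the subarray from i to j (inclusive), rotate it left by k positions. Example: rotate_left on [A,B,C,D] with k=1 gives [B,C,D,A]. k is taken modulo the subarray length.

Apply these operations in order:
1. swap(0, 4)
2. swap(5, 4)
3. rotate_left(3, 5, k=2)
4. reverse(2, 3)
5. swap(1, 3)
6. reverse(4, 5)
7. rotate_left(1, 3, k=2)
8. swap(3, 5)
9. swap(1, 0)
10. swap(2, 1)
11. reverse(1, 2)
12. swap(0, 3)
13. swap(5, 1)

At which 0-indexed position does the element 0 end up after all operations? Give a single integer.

After 1 (swap(0, 4)): [0, 5, 4, 1, 2, 3]
After 2 (swap(5, 4)): [0, 5, 4, 1, 3, 2]
After 3 (rotate_left(3, 5, k=2)): [0, 5, 4, 2, 1, 3]
After 4 (reverse(2, 3)): [0, 5, 2, 4, 1, 3]
After 5 (swap(1, 3)): [0, 4, 2, 5, 1, 3]
After 6 (reverse(4, 5)): [0, 4, 2, 5, 3, 1]
After 7 (rotate_left(1, 3, k=2)): [0, 5, 4, 2, 3, 1]
After 8 (swap(3, 5)): [0, 5, 4, 1, 3, 2]
After 9 (swap(1, 0)): [5, 0, 4, 1, 3, 2]
After 10 (swap(2, 1)): [5, 4, 0, 1, 3, 2]
After 11 (reverse(1, 2)): [5, 0, 4, 1, 3, 2]
After 12 (swap(0, 3)): [1, 0, 4, 5, 3, 2]
After 13 (swap(5, 1)): [1, 2, 4, 5, 3, 0]

Answer: 5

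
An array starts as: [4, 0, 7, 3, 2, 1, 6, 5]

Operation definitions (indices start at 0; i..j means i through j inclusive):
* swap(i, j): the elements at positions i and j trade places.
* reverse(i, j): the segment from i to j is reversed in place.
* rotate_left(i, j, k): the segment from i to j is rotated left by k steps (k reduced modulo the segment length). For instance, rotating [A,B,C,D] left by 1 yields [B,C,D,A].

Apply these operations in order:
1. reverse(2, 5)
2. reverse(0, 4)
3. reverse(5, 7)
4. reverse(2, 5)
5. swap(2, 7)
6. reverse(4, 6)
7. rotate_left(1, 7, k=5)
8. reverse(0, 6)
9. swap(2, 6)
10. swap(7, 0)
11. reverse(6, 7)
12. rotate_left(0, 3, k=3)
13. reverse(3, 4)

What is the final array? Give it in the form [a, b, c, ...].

Answer: [2, 1, 4, 5, 3, 0, 6, 7]

Derivation:
After 1 (reverse(2, 5)): [4, 0, 1, 2, 3, 7, 6, 5]
After 2 (reverse(0, 4)): [3, 2, 1, 0, 4, 7, 6, 5]
After 3 (reverse(5, 7)): [3, 2, 1, 0, 4, 5, 6, 7]
After 4 (reverse(2, 5)): [3, 2, 5, 4, 0, 1, 6, 7]
After 5 (swap(2, 7)): [3, 2, 7, 4, 0, 1, 6, 5]
After 6 (reverse(4, 6)): [3, 2, 7, 4, 6, 1, 0, 5]
After 7 (rotate_left(1, 7, k=5)): [3, 0, 5, 2, 7, 4, 6, 1]
After 8 (reverse(0, 6)): [6, 4, 7, 2, 5, 0, 3, 1]
After 9 (swap(2, 6)): [6, 4, 3, 2, 5, 0, 7, 1]
After 10 (swap(7, 0)): [1, 4, 3, 2, 5, 0, 7, 6]
After 11 (reverse(6, 7)): [1, 4, 3, 2, 5, 0, 6, 7]
After 12 (rotate_left(0, 3, k=3)): [2, 1, 4, 3, 5, 0, 6, 7]
After 13 (reverse(3, 4)): [2, 1, 4, 5, 3, 0, 6, 7]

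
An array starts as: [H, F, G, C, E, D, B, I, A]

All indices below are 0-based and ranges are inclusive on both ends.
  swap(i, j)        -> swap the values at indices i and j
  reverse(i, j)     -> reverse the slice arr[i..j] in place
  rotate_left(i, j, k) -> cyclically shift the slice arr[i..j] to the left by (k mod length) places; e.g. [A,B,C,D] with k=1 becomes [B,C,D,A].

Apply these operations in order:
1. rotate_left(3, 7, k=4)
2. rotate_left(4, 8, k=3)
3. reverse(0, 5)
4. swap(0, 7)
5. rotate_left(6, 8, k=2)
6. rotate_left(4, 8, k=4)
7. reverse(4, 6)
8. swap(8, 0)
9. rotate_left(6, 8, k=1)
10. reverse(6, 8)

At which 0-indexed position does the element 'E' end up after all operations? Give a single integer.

After 1 (rotate_left(3, 7, k=4)): [H, F, G, I, C, E, D, B, A]
After 2 (rotate_left(4, 8, k=3)): [H, F, G, I, B, A, C, E, D]
After 3 (reverse(0, 5)): [A, B, I, G, F, H, C, E, D]
After 4 (swap(0, 7)): [E, B, I, G, F, H, C, A, D]
After 5 (rotate_left(6, 8, k=2)): [E, B, I, G, F, H, D, C, A]
After 6 (rotate_left(4, 8, k=4)): [E, B, I, G, A, F, H, D, C]
After 7 (reverse(4, 6)): [E, B, I, G, H, F, A, D, C]
After 8 (swap(8, 0)): [C, B, I, G, H, F, A, D, E]
After 9 (rotate_left(6, 8, k=1)): [C, B, I, G, H, F, D, E, A]
After 10 (reverse(6, 8)): [C, B, I, G, H, F, A, E, D]

Answer: 7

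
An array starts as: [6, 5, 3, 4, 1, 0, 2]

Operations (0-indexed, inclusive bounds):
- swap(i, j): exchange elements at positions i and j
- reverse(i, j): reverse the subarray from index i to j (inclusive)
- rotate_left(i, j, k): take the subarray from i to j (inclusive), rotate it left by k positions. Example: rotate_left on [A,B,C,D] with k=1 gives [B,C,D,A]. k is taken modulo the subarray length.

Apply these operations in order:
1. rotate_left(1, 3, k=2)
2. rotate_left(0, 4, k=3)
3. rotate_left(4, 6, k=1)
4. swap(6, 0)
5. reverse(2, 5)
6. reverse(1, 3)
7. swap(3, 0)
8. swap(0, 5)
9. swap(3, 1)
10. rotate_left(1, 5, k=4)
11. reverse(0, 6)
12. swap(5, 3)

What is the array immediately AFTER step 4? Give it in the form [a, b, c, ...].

Answer: [5, 1, 6, 4, 0, 2, 3]

Derivation:
After 1 (rotate_left(1, 3, k=2)): [6, 4, 5, 3, 1, 0, 2]
After 2 (rotate_left(0, 4, k=3)): [3, 1, 6, 4, 5, 0, 2]
After 3 (rotate_left(4, 6, k=1)): [3, 1, 6, 4, 0, 2, 5]
After 4 (swap(6, 0)): [5, 1, 6, 4, 0, 2, 3]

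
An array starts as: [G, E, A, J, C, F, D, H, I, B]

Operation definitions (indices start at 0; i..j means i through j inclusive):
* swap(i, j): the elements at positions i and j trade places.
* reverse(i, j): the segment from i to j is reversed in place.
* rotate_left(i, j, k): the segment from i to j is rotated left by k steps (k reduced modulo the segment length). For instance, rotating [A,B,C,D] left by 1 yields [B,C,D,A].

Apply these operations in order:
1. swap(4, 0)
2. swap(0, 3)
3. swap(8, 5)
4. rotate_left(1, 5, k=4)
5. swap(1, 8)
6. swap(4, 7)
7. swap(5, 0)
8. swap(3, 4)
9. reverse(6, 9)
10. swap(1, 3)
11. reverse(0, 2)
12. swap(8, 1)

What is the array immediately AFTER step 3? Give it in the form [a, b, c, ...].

Answer: [J, E, A, C, G, I, D, H, F, B]

Derivation:
After 1 (swap(4, 0)): [C, E, A, J, G, F, D, H, I, B]
After 2 (swap(0, 3)): [J, E, A, C, G, F, D, H, I, B]
After 3 (swap(8, 5)): [J, E, A, C, G, I, D, H, F, B]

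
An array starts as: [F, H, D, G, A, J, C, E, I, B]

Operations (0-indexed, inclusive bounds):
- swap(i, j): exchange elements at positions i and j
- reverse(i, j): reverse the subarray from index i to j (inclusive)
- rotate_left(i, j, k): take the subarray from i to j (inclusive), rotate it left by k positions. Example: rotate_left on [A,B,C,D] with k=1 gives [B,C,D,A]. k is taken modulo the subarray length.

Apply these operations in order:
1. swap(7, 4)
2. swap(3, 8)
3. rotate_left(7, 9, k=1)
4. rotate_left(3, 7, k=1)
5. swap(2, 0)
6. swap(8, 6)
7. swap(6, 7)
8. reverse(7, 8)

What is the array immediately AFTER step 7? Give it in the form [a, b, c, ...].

Answer: [D, H, F, E, J, C, I, B, G, A]

Derivation:
After 1 (swap(7, 4)): [F, H, D, G, E, J, C, A, I, B]
After 2 (swap(3, 8)): [F, H, D, I, E, J, C, A, G, B]
After 3 (rotate_left(7, 9, k=1)): [F, H, D, I, E, J, C, G, B, A]
After 4 (rotate_left(3, 7, k=1)): [F, H, D, E, J, C, G, I, B, A]
After 5 (swap(2, 0)): [D, H, F, E, J, C, G, I, B, A]
After 6 (swap(8, 6)): [D, H, F, E, J, C, B, I, G, A]
After 7 (swap(6, 7)): [D, H, F, E, J, C, I, B, G, A]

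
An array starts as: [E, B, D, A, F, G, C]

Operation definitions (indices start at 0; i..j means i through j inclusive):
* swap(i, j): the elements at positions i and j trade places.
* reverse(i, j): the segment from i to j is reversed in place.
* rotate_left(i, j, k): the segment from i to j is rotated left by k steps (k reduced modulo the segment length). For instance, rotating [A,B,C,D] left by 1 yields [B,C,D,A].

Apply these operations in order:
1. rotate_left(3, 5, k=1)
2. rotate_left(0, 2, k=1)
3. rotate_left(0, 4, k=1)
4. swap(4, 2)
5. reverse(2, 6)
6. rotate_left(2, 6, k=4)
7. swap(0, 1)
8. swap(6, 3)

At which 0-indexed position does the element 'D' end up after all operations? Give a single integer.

Answer: 1

Derivation:
After 1 (rotate_left(3, 5, k=1)): [E, B, D, F, G, A, C]
After 2 (rotate_left(0, 2, k=1)): [B, D, E, F, G, A, C]
After 3 (rotate_left(0, 4, k=1)): [D, E, F, G, B, A, C]
After 4 (swap(4, 2)): [D, E, B, G, F, A, C]
After 5 (reverse(2, 6)): [D, E, C, A, F, G, B]
After 6 (rotate_left(2, 6, k=4)): [D, E, B, C, A, F, G]
After 7 (swap(0, 1)): [E, D, B, C, A, F, G]
After 8 (swap(6, 3)): [E, D, B, G, A, F, C]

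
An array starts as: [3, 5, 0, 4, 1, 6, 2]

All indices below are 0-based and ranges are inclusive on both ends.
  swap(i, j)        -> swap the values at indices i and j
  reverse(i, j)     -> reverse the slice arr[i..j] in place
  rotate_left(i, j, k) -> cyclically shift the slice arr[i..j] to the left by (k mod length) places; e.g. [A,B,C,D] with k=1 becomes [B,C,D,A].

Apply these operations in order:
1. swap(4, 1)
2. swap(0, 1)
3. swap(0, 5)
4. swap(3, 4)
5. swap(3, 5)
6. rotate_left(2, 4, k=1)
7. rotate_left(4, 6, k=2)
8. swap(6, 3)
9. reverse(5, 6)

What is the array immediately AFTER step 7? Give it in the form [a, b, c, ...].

Answer: [6, 3, 1, 4, 2, 0, 5]

Derivation:
After 1 (swap(4, 1)): [3, 1, 0, 4, 5, 6, 2]
After 2 (swap(0, 1)): [1, 3, 0, 4, 5, 6, 2]
After 3 (swap(0, 5)): [6, 3, 0, 4, 5, 1, 2]
After 4 (swap(3, 4)): [6, 3, 0, 5, 4, 1, 2]
After 5 (swap(3, 5)): [6, 3, 0, 1, 4, 5, 2]
After 6 (rotate_left(2, 4, k=1)): [6, 3, 1, 4, 0, 5, 2]
After 7 (rotate_left(4, 6, k=2)): [6, 3, 1, 4, 2, 0, 5]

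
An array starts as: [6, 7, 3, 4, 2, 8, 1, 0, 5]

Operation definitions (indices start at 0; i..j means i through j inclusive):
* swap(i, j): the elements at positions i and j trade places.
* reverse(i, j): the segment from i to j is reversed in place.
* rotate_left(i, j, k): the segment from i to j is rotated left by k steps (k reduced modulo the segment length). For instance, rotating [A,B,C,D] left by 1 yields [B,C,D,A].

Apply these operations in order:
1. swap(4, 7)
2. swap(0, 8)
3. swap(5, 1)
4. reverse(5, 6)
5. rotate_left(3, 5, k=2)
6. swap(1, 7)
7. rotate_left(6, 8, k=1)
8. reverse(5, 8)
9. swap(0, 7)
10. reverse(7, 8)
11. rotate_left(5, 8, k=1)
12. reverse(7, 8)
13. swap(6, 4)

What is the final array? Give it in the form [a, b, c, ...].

After 1 (swap(4, 7)): [6, 7, 3, 4, 0, 8, 1, 2, 5]
After 2 (swap(0, 8)): [5, 7, 3, 4, 0, 8, 1, 2, 6]
After 3 (swap(5, 1)): [5, 8, 3, 4, 0, 7, 1, 2, 6]
After 4 (reverse(5, 6)): [5, 8, 3, 4, 0, 1, 7, 2, 6]
After 5 (rotate_left(3, 5, k=2)): [5, 8, 3, 1, 4, 0, 7, 2, 6]
After 6 (swap(1, 7)): [5, 2, 3, 1, 4, 0, 7, 8, 6]
After 7 (rotate_left(6, 8, k=1)): [5, 2, 3, 1, 4, 0, 8, 6, 7]
After 8 (reverse(5, 8)): [5, 2, 3, 1, 4, 7, 6, 8, 0]
After 9 (swap(0, 7)): [8, 2, 3, 1, 4, 7, 6, 5, 0]
After 10 (reverse(7, 8)): [8, 2, 3, 1, 4, 7, 6, 0, 5]
After 11 (rotate_left(5, 8, k=1)): [8, 2, 3, 1, 4, 6, 0, 5, 7]
After 12 (reverse(7, 8)): [8, 2, 3, 1, 4, 6, 0, 7, 5]
After 13 (swap(6, 4)): [8, 2, 3, 1, 0, 6, 4, 7, 5]

Answer: [8, 2, 3, 1, 0, 6, 4, 7, 5]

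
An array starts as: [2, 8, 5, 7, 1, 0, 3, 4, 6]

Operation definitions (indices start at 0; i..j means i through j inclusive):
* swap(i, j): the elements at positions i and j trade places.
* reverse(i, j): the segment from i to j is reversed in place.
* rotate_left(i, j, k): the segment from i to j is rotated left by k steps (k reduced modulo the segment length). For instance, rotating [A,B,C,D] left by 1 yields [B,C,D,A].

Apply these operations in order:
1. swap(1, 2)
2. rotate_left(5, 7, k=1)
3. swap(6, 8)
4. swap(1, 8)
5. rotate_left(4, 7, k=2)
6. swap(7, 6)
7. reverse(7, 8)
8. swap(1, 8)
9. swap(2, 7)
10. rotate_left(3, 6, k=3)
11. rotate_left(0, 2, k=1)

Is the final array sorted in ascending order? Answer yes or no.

After 1 (swap(1, 2)): [2, 5, 8, 7, 1, 0, 3, 4, 6]
After 2 (rotate_left(5, 7, k=1)): [2, 5, 8, 7, 1, 3, 4, 0, 6]
After 3 (swap(6, 8)): [2, 5, 8, 7, 1, 3, 6, 0, 4]
After 4 (swap(1, 8)): [2, 4, 8, 7, 1, 3, 6, 0, 5]
After 5 (rotate_left(4, 7, k=2)): [2, 4, 8, 7, 6, 0, 1, 3, 5]
After 6 (swap(7, 6)): [2, 4, 8, 7, 6, 0, 3, 1, 5]
After 7 (reverse(7, 8)): [2, 4, 8, 7, 6, 0, 3, 5, 1]
After 8 (swap(1, 8)): [2, 1, 8, 7, 6, 0, 3, 5, 4]
After 9 (swap(2, 7)): [2, 1, 5, 7, 6, 0, 3, 8, 4]
After 10 (rotate_left(3, 6, k=3)): [2, 1, 5, 3, 7, 6, 0, 8, 4]
After 11 (rotate_left(0, 2, k=1)): [1, 5, 2, 3, 7, 6, 0, 8, 4]

Answer: no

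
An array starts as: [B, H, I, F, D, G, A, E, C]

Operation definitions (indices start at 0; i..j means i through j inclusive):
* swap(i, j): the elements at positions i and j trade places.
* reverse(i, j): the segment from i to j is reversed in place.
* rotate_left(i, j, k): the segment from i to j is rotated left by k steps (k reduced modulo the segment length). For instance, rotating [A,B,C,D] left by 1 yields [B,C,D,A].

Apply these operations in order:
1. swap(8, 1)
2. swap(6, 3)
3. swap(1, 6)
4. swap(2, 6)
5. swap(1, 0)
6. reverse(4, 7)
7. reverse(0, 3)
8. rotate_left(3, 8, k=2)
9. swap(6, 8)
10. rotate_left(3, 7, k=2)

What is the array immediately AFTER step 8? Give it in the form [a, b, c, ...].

Answer: [A, C, B, I, G, D, H, F, E]

Derivation:
After 1 (swap(8, 1)): [B, C, I, F, D, G, A, E, H]
After 2 (swap(6, 3)): [B, C, I, A, D, G, F, E, H]
After 3 (swap(1, 6)): [B, F, I, A, D, G, C, E, H]
After 4 (swap(2, 6)): [B, F, C, A, D, G, I, E, H]
After 5 (swap(1, 0)): [F, B, C, A, D, G, I, E, H]
After 6 (reverse(4, 7)): [F, B, C, A, E, I, G, D, H]
After 7 (reverse(0, 3)): [A, C, B, F, E, I, G, D, H]
After 8 (rotate_left(3, 8, k=2)): [A, C, B, I, G, D, H, F, E]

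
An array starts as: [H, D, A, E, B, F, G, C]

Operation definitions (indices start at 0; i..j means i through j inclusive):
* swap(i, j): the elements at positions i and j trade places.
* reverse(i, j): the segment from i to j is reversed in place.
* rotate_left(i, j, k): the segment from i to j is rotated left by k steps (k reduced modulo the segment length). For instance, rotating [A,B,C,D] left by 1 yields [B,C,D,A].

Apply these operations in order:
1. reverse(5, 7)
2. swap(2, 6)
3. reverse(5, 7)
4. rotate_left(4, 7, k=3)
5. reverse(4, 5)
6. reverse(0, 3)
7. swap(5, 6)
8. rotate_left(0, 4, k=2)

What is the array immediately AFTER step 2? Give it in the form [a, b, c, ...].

After 1 (reverse(5, 7)): [H, D, A, E, B, C, G, F]
After 2 (swap(2, 6)): [H, D, G, E, B, C, A, F]

Answer: [H, D, G, E, B, C, A, F]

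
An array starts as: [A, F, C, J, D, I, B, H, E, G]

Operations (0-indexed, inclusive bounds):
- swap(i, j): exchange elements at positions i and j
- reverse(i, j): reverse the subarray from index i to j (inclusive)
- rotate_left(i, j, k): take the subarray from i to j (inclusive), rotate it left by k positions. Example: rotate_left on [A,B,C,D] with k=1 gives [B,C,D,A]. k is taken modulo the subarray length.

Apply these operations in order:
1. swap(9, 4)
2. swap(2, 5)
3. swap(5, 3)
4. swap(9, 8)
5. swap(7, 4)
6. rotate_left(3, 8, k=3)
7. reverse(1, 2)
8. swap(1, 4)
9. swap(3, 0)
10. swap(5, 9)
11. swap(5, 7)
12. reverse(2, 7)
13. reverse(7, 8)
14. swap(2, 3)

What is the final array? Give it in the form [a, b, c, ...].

After 1 (swap(9, 4)): [A, F, C, J, G, I, B, H, E, D]
After 2 (swap(2, 5)): [A, F, I, J, G, C, B, H, E, D]
After 3 (swap(5, 3)): [A, F, I, C, G, J, B, H, E, D]
After 4 (swap(9, 8)): [A, F, I, C, G, J, B, H, D, E]
After 5 (swap(7, 4)): [A, F, I, C, H, J, B, G, D, E]
After 6 (rotate_left(3, 8, k=3)): [A, F, I, B, G, D, C, H, J, E]
After 7 (reverse(1, 2)): [A, I, F, B, G, D, C, H, J, E]
After 8 (swap(1, 4)): [A, G, F, B, I, D, C, H, J, E]
After 9 (swap(3, 0)): [B, G, F, A, I, D, C, H, J, E]
After 10 (swap(5, 9)): [B, G, F, A, I, E, C, H, J, D]
After 11 (swap(5, 7)): [B, G, F, A, I, H, C, E, J, D]
After 12 (reverse(2, 7)): [B, G, E, C, H, I, A, F, J, D]
After 13 (reverse(7, 8)): [B, G, E, C, H, I, A, J, F, D]
After 14 (swap(2, 3)): [B, G, C, E, H, I, A, J, F, D]

Answer: [B, G, C, E, H, I, A, J, F, D]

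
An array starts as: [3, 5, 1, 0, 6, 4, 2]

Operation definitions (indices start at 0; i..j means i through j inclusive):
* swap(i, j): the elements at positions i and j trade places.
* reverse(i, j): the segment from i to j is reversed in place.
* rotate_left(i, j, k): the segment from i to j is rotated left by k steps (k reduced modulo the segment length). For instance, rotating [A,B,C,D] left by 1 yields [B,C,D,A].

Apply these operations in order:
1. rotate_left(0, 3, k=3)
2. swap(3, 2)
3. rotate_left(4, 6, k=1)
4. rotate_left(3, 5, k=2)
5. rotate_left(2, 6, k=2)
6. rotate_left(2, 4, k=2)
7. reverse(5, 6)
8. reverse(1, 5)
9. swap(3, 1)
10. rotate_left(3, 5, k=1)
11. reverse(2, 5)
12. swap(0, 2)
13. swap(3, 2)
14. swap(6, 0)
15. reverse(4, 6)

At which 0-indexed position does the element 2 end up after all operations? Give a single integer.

Answer: 4

Derivation:
After 1 (rotate_left(0, 3, k=3)): [0, 3, 5, 1, 6, 4, 2]
After 2 (swap(3, 2)): [0, 3, 1, 5, 6, 4, 2]
After 3 (rotate_left(4, 6, k=1)): [0, 3, 1, 5, 4, 2, 6]
After 4 (rotate_left(3, 5, k=2)): [0, 3, 1, 2, 5, 4, 6]
After 5 (rotate_left(2, 6, k=2)): [0, 3, 5, 4, 6, 1, 2]
After 6 (rotate_left(2, 4, k=2)): [0, 3, 6, 5, 4, 1, 2]
After 7 (reverse(5, 6)): [0, 3, 6, 5, 4, 2, 1]
After 8 (reverse(1, 5)): [0, 2, 4, 5, 6, 3, 1]
After 9 (swap(3, 1)): [0, 5, 4, 2, 6, 3, 1]
After 10 (rotate_left(3, 5, k=1)): [0, 5, 4, 6, 3, 2, 1]
After 11 (reverse(2, 5)): [0, 5, 2, 3, 6, 4, 1]
After 12 (swap(0, 2)): [2, 5, 0, 3, 6, 4, 1]
After 13 (swap(3, 2)): [2, 5, 3, 0, 6, 4, 1]
After 14 (swap(6, 0)): [1, 5, 3, 0, 6, 4, 2]
After 15 (reverse(4, 6)): [1, 5, 3, 0, 2, 4, 6]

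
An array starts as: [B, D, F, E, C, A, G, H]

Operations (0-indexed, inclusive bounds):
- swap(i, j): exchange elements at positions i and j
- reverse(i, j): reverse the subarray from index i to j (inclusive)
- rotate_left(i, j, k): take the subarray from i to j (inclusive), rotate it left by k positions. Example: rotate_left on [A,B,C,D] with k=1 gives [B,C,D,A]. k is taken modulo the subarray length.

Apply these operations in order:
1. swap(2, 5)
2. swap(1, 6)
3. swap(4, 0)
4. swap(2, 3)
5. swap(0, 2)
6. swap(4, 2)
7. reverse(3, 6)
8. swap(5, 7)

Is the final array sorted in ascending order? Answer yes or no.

Answer: no

Derivation:
After 1 (swap(2, 5)): [B, D, A, E, C, F, G, H]
After 2 (swap(1, 6)): [B, G, A, E, C, F, D, H]
After 3 (swap(4, 0)): [C, G, A, E, B, F, D, H]
After 4 (swap(2, 3)): [C, G, E, A, B, F, D, H]
After 5 (swap(0, 2)): [E, G, C, A, B, F, D, H]
After 6 (swap(4, 2)): [E, G, B, A, C, F, D, H]
After 7 (reverse(3, 6)): [E, G, B, D, F, C, A, H]
After 8 (swap(5, 7)): [E, G, B, D, F, H, A, C]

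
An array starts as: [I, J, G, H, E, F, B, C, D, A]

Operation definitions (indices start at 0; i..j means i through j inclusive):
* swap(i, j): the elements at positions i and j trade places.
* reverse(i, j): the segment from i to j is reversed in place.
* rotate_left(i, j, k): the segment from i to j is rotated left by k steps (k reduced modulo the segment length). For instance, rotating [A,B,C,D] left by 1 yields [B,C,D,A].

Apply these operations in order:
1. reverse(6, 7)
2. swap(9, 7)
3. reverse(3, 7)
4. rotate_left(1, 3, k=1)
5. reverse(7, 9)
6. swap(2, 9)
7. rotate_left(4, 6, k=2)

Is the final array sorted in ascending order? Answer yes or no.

After 1 (reverse(6, 7)): [I, J, G, H, E, F, C, B, D, A]
After 2 (swap(9, 7)): [I, J, G, H, E, F, C, A, D, B]
After 3 (reverse(3, 7)): [I, J, G, A, C, F, E, H, D, B]
After 4 (rotate_left(1, 3, k=1)): [I, G, A, J, C, F, E, H, D, B]
After 5 (reverse(7, 9)): [I, G, A, J, C, F, E, B, D, H]
After 6 (swap(2, 9)): [I, G, H, J, C, F, E, B, D, A]
After 7 (rotate_left(4, 6, k=2)): [I, G, H, J, E, C, F, B, D, A]

Answer: no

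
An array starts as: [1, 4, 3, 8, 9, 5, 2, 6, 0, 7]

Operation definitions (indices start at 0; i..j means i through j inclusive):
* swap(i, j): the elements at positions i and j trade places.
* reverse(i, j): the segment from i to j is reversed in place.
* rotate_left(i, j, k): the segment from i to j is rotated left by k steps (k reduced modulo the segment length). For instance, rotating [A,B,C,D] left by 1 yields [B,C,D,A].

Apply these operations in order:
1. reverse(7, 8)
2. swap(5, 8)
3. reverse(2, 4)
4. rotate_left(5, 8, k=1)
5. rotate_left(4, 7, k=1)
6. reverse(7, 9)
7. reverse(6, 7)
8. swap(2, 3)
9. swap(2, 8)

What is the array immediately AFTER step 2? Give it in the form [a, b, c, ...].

After 1 (reverse(7, 8)): [1, 4, 3, 8, 9, 5, 2, 0, 6, 7]
After 2 (swap(5, 8)): [1, 4, 3, 8, 9, 6, 2, 0, 5, 7]

Answer: [1, 4, 3, 8, 9, 6, 2, 0, 5, 7]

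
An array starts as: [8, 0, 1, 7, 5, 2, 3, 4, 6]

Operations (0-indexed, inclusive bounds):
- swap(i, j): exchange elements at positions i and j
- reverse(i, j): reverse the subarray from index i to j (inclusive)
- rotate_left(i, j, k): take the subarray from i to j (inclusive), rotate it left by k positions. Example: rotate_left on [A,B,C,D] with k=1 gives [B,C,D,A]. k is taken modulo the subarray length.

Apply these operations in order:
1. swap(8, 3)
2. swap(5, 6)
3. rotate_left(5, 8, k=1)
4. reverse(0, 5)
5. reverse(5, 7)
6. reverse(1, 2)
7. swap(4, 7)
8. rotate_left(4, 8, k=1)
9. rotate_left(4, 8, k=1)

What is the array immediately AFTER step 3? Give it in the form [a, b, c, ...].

After 1 (swap(8, 3)): [8, 0, 1, 6, 5, 2, 3, 4, 7]
After 2 (swap(5, 6)): [8, 0, 1, 6, 5, 3, 2, 4, 7]
After 3 (rotate_left(5, 8, k=1)): [8, 0, 1, 6, 5, 2, 4, 7, 3]

Answer: [8, 0, 1, 6, 5, 2, 4, 7, 3]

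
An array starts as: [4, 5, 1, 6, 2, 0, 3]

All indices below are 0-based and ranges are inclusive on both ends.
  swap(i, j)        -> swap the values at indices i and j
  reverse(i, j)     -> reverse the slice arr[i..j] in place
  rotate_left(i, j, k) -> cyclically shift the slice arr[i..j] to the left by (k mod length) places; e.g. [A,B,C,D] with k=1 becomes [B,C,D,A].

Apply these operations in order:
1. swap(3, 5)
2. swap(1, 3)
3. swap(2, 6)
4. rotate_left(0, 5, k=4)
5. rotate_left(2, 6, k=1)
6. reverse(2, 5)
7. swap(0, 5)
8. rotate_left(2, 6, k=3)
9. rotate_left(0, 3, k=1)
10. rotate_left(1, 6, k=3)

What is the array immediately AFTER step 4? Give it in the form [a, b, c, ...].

Answer: [2, 6, 4, 0, 3, 5, 1]

Derivation:
After 1 (swap(3, 5)): [4, 5, 1, 0, 2, 6, 3]
After 2 (swap(1, 3)): [4, 0, 1, 5, 2, 6, 3]
After 3 (swap(2, 6)): [4, 0, 3, 5, 2, 6, 1]
After 4 (rotate_left(0, 5, k=4)): [2, 6, 4, 0, 3, 5, 1]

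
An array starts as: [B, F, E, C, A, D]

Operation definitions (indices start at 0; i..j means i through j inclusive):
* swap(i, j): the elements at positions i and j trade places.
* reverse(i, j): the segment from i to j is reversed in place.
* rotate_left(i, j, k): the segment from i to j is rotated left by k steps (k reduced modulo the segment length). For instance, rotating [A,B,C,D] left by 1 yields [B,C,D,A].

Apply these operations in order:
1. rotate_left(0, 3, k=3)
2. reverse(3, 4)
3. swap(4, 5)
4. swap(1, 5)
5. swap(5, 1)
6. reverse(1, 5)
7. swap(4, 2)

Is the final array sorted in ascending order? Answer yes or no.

Answer: no

Derivation:
After 1 (rotate_left(0, 3, k=3)): [C, B, F, E, A, D]
After 2 (reverse(3, 4)): [C, B, F, A, E, D]
After 3 (swap(4, 5)): [C, B, F, A, D, E]
After 4 (swap(1, 5)): [C, E, F, A, D, B]
After 5 (swap(5, 1)): [C, B, F, A, D, E]
After 6 (reverse(1, 5)): [C, E, D, A, F, B]
After 7 (swap(4, 2)): [C, E, F, A, D, B]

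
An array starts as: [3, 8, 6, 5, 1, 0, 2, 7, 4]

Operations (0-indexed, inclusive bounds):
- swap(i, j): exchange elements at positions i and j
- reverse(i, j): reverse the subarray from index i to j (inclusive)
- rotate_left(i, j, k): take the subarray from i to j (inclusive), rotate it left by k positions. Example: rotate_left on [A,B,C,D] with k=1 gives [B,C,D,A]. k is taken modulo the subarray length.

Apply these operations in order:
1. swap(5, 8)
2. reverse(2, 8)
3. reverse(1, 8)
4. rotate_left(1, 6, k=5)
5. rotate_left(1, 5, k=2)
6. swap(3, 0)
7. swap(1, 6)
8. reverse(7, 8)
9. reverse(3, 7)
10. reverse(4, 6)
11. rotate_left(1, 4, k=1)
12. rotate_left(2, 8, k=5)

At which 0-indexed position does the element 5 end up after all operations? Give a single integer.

Answer: 8

Derivation:
After 1 (swap(5, 8)): [3, 8, 6, 5, 1, 4, 2, 7, 0]
After 2 (reverse(2, 8)): [3, 8, 0, 7, 2, 4, 1, 5, 6]
After 3 (reverse(1, 8)): [3, 6, 5, 1, 4, 2, 7, 0, 8]
After 4 (rotate_left(1, 6, k=5)): [3, 7, 6, 5, 1, 4, 2, 0, 8]
After 5 (rotate_left(1, 5, k=2)): [3, 5, 1, 4, 7, 6, 2, 0, 8]
After 6 (swap(3, 0)): [4, 5, 1, 3, 7, 6, 2, 0, 8]
After 7 (swap(1, 6)): [4, 2, 1, 3, 7, 6, 5, 0, 8]
After 8 (reverse(7, 8)): [4, 2, 1, 3, 7, 6, 5, 8, 0]
After 9 (reverse(3, 7)): [4, 2, 1, 8, 5, 6, 7, 3, 0]
After 10 (reverse(4, 6)): [4, 2, 1, 8, 7, 6, 5, 3, 0]
After 11 (rotate_left(1, 4, k=1)): [4, 1, 8, 7, 2, 6, 5, 3, 0]
After 12 (rotate_left(2, 8, k=5)): [4, 1, 3, 0, 8, 7, 2, 6, 5]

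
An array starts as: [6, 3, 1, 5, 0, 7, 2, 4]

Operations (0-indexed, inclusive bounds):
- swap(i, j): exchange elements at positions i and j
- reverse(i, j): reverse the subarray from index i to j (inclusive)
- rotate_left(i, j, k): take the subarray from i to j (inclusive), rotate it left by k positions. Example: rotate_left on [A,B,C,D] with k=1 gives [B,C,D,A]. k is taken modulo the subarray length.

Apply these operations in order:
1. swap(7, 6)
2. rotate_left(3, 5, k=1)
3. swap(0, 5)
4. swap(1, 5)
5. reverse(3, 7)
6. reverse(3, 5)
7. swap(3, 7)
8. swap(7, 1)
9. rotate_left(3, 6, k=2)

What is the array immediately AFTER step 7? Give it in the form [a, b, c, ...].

Answer: [5, 6, 1, 0, 4, 2, 7, 3]

Derivation:
After 1 (swap(7, 6)): [6, 3, 1, 5, 0, 7, 4, 2]
After 2 (rotate_left(3, 5, k=1)): [6, 3, 1, 0, 7, 5, 4, 2]
After 3 (swap(0, 5)): [5, 3, 1, 0, 7, 6, 4, 2]
After 4 (swap(1, 5)): [5, 6, 1, 0, 7, 3, 4, 2]
After 5 (reverse(3, 7)): [5, 6, 1, 2, 4, 3, 7, 0]
After 6 (reverse(3, 5)): [5, 6, 1, 3, 4, 2, 7, 0]
After 7 (swap(3, 7)): [5, 6, 1, 0, 4, 2, 7, 3]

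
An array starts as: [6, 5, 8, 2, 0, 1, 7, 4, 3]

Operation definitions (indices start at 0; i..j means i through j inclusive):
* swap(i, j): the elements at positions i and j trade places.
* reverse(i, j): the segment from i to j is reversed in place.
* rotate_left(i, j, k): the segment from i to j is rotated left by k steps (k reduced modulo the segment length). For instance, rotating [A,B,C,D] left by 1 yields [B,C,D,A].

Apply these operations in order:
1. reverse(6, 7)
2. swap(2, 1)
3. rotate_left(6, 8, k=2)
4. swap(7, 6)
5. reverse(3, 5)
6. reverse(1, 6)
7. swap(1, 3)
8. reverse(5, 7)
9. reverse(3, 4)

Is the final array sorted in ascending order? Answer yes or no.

After 1 (reverse(6, 7)): [6, 5, 8, 2, 0, 1, 4, 7, 3]
After 2 (swap(2, 1)): [6, 8, 5, 2, 0, 1, 4, 7, 3]
After 3 (rotate_left(6, 8, k=2)): [6, 8, 5, 2, 0, 1, 3, 4, 7]
After 4 (swap(7, 6)): [6, 8, 5, 2, 0, 1, 4, 3, 7]
After 5 (reverse(3, 5)): [6, 8, 5, 1, 0, 2, 4, 3, 7]
After 6 (reverse(1, 6)): [6, 4, 2, 0, 1, 5, 8, 3, 7]
After 7 (swap(1, 3)): [6, 0, 2, 4, 1, 5, 8, 3, 7]
After 8 (reverse(5, 7)): [6, 0, 2, 4, 1, 3, 8, 5, 7]
After 9 (reverse(3, 4)): [6, 0, 2, 1, 4, 3, 8, 5, 7]

Answer: no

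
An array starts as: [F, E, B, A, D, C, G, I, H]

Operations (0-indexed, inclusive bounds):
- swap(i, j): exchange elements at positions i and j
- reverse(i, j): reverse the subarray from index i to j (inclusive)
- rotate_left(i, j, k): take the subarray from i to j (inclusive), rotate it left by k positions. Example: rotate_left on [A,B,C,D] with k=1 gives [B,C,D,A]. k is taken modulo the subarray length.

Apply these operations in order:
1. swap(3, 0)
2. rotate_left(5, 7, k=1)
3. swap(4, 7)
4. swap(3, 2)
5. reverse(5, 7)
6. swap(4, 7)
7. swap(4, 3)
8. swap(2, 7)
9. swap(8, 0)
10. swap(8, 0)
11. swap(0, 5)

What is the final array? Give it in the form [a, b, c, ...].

After 1 (swap(3, 0)): [A, E, B, F, D, C, G, I, H]
After 2 (rotate_left(5, 7, k=1)): [A, E, B, F, D, G, I, C, H]
After 3 (swap(4, 7)): [A, E, B, F, C, G, I, D, H]
After 4 (swap(3, 2)): [A, E, F, B, C, G, I, D, H]
After 5 (reverse(5, 7)): [A, E, F, B, C, D, I, G, H]
After 6 (swap(4, 7)): [A, E, F, B, G, D, I, C, H]
After 7 (swap(4, 3)): [A, E, F, G, B, D, I, C, H]
After 8 (swap(2, 7)): [A, E, C, G, B, D, I, F, H]
After 9 (swap(8, 0)): [H, E, C, G, B, D, I, F, A]
After 10 (swap(8, 0)): [A, E, C, G, B, D, I, F, H]
After 11 (swap(0, 5)): [D, E, C, G, B, A, I, F, H]

Answer: [D, E, C, G, B, A, I, F, H]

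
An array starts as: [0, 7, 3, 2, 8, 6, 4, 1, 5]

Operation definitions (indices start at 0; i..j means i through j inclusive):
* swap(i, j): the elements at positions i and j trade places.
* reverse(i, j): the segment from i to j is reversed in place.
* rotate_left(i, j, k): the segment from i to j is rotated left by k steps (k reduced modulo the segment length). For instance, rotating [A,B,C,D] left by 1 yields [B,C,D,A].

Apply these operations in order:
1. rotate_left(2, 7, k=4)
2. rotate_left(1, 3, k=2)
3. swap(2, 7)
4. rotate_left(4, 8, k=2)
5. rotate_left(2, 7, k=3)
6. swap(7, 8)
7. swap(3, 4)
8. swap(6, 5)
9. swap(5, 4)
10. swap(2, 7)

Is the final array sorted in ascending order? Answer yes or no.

After 1 (rotate_left(2, 7, k=4)): [0, 7, 4, 1, 3, 2, 8, 6, 5]
After 2 (rotate_left(1, 3, k=2)): [0, 1, 7, 4, 3, 2, 8, 6, 5]
After 3 (swap(2, 7)): [0, 1, 6, 4, 3, 2, 8, 7, 5]
After 4 (rotate_left(4, 8, k=2)): [0, 1, 6, 4, 8, 7, 5, 3, 2]
After 5 (rotate_left(2, 7, k=3)): [0, 1, 7, 5, 3, 6, 4, 8, 2]
After 6 (swap(7, 8)): [0, 1, 7, 5, 3, 6, 4, 2, 8]
After 7 (swap(3, 4)): [0, 1, 7, 3, 5, 6, 4, 2, 8]
After 8 (swap(6, 5)): [0, 1, 7, 3, 5, 4, 6, 2, 8]
After 9 (swap(5, 4)): [0, 1, 7, 3, 4, 5, 6, 2, 8]
After 10 (swap(2, 7)): [0, 1, 2, 3, 4, 5, 6, 7, 8]

Answer: yes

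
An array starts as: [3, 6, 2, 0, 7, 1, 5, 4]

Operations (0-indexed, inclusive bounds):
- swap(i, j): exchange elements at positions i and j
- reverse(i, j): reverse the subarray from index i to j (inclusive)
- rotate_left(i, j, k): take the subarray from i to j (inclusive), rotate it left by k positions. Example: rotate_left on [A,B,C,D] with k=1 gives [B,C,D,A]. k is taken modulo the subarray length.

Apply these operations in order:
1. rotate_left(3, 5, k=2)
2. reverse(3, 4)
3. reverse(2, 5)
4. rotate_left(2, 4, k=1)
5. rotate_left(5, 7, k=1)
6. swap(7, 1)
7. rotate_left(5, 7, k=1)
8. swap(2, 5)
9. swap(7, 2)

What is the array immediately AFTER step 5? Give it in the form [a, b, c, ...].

Answer: [3, 6, 1, 0, 7, 5, 4, 2]

Derivation:
After 1 (rotate_left(3, 5, k=2)): [3, 6, 2, 1, 0, 7, 5, 4]
After 2 (reverse(3, 4)): [3, 6, 2, 0, 1, 7, 5, 4]
After 3 (reverse(2, 5)): [3, 6, 7, 1, 0, 2, 5, 4]
After 4 (rotate_left(2, 4, k=1)): [3, 6, 1, 0, 7, 2, 5, 4]
After 5 (rotate_left(5, 7, k=1)): [3, 6, 1, 0, 7, 5, 4, 2]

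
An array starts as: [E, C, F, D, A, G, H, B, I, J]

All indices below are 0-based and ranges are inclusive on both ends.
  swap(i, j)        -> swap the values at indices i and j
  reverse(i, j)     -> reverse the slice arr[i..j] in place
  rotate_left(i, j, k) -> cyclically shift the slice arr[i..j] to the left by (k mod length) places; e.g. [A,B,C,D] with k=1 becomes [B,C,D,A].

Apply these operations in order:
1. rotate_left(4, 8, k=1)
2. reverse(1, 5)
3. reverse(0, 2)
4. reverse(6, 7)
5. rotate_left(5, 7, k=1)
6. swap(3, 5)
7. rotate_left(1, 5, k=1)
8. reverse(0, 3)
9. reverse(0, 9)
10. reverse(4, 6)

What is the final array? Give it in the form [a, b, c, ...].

Answer: [J, A, C, B, G, D, H, E, I, F]

Derivation:
After 1 (rotate_left(4, 8, k=1)): [E, C, F, D, G, H, B, I, A, J]
After 2 (reverse(1, 5)): [E, H, G, D, F, C, B, I, A, J]
After 3 (reverse(0, 2)): [G, H, E, D, F, C, B, I, A, J]
After 4 (reverse(6, 7)): [G, H, E, D, F, C, I, B, A, J]
After 5 (rotate_left(5, 7, k=1)): [G, H, E, D, F, I, B, C, A, J]
After 6 (swap(3, 5)): [G, H, E, I, F, D, B, C, A, J]
After 7 (rotate_left(1, 5, k=1)): [G, E, I, F, D, H, B, C, A, J]
After 8 (reverse(0, 3)): [F, I, E, G, D, H, B, C, A, J]
After 9 (reverse(0, 9)): [J, A, C, B, H, D, G, E, I, F]
After 10 (reverse(4, 6)): [J, A, C, B, G, D, H, E, I, F]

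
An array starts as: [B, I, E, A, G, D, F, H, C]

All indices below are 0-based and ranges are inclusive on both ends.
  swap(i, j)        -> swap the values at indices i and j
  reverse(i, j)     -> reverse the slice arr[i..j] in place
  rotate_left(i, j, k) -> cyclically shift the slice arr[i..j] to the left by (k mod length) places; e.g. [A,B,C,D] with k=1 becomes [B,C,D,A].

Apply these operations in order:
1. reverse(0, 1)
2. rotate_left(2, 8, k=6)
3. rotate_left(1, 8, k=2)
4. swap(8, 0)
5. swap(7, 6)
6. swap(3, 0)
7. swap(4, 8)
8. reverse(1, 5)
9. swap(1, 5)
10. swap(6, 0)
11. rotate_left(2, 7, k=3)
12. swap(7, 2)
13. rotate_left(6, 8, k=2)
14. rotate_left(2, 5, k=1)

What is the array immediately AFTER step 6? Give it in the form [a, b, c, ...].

Answer: [G, E, A, C, D, F, B, H, I]

Derivation:
After 1 (reverse(0, 1)): [I, B, E, A, G, D, F, H, C]
After 2 (rotate_left(2, 8, k=6)): [I, B, C, E, A, G, D, F, H]
After 3 (rotate_left(1, 8, k=2)): [I, E, A, G, D, F, H, B, C]
After 4 (swap(8, 0)): [C, E, A, G, D, F, H, B, I]
After 5 (swap(7, 6)): [C, E, A, G, D, F, B, H, I]
After 6 (swap(3, 0)): [G, E, A, C, D, F, B, H, I]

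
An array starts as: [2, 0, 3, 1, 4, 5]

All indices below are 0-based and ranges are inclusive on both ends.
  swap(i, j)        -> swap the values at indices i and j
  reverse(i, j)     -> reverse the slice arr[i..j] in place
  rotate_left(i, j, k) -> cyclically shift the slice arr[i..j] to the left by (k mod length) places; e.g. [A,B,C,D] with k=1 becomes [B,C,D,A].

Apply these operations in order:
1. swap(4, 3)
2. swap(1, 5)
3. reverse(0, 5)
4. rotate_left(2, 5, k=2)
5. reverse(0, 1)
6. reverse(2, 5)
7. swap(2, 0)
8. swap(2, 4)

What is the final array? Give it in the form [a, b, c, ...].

After 1 (swap(4, 3)): [2, 0, 3, 4, 1, 5]
After 2 (swap(1, 5)): [2, 5, 3, 4, 1, 0]
After 3 (reverse(0, 5)): [0, 1, 4, 3, 5, 2]
After 4 (rotate_left(2, 5, k=2)): [0, 1, 5, 2, 4, 3]
After 5 (reverse(0, 1)): [1, 0, 5, 2, 4, 3]
After 6 (reverse(2, 5)): [1, 0, 3, 4, 2, 5]
After 7 (swap(2, 0)): [3, 0, 1, 4, 2, 5]
After 8 (swap(2, 4)): [3, 0, 2, 4, 1, 5]

Answer: [3, 0, 2, 4, 1, 5]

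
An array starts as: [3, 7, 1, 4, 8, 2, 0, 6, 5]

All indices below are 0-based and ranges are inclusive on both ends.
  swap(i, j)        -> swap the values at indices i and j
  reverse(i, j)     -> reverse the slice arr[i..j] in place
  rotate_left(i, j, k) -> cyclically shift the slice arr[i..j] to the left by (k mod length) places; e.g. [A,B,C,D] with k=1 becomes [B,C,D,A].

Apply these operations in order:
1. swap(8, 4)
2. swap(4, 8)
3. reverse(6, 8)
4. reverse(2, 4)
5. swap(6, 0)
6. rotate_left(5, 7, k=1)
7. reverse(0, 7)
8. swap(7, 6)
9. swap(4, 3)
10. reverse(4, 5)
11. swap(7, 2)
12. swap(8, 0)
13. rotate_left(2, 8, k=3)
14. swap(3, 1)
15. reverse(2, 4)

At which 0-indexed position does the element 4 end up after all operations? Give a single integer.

After 1 (swap(8, 4)): [3, 7, 1, 4, 5, 2, 0, 6, 8]
After 2 (swap(4, 8)): [3, 7, 1, 4, 8, 2, 0, 6, 5]
After 3 (reverse(6, 8)): [3, 7, 1, 4, 8, 2, 5, 6, 0]
After 4 (reverse(2, 4)): [3, 7, 8, 4, 1, 2, 5, 6, 0]
After 5 (swap(6, 0)): [5, 7, 8, 4, 1, 2, 3, 6, 0]
After 6 (rotate_left(5, 7, k=1)): [5, 7, 8, 4, 1, 3, 6, 2, 0]
After 7 (reverse(0, 7)): [2, 6, 3, 1, 4, 8, 7, 5, 0]
After 8 (swap(7, 6)): [2, 6, 3, 1, 4, 8, 5, 7, 0]
After 9 (swap(4, 3)): [2, 6, 3, 4, 1, 8, 5, 7, 0]
After 10 (reverse(4, 5)): [2, 6, 3, 4, 8, 1, 5, 7, 0]
After 11 (swap(7, 2)): [2, 6, 7, 4, 8, 1, 5, 3, 0]
After 12 (swap(8, 0)): [0, 6, 7, 4, 8, 1, 5, 3, 2]
After 13 (rotate_left(2, 8, k=3)): [0, 6, 1, 5, 3, 2, 7, 4, 8]
After 14 (swap(3, 1)): [0, 5, 1, 6, 3, 2, 7, 4, 8]
After 15 (reverse(2, 4)): [0, 5, 3, 6, 1, 2, 7, 4, 8]

Answer: 7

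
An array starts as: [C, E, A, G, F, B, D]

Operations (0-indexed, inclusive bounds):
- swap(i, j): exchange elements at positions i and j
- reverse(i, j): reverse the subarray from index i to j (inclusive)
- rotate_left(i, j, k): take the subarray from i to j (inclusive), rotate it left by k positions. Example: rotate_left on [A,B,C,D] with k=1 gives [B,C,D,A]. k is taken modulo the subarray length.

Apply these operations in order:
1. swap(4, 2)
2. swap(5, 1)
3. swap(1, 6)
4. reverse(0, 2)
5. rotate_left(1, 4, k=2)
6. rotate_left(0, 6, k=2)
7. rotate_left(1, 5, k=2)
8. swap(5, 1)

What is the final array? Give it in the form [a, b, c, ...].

After 1 (swap(4, 2)): [C, E, F, G, A, B, D]
After 2 (swap(5, 1)): [C, B, F, G, A, E, D]
After 3 (swap(1, 6)): [C, D, F, G, A, E, B]
After 4 (reverse(0, 2)): [F, D, C, G, A, E, B]
After 5 (rotate_left(1, 4, k=2)): [F, G, A, D, C, E, B]
After 6 (rotate_left(0, 6, k=2)): [A, D, C, E, B, F, G]
After 7 (rotate_left(1, 5, k=2)): [A, E, B, F, D, C, G]
After 8 (swap(5, 1)): [A, C, B, F, D, E, G]

Answer: [A, C, B, F, D, E, G]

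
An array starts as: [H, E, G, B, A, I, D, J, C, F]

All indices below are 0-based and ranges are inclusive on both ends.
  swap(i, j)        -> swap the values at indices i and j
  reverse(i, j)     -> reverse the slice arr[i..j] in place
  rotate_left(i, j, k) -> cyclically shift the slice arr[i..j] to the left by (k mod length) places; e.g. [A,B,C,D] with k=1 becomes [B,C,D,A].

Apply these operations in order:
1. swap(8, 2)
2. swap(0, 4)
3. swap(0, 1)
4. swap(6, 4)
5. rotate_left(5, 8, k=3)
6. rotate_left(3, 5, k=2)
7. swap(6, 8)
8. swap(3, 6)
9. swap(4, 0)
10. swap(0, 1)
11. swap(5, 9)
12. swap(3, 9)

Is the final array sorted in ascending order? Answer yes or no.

Answer: yes

Derivation:
After 1 (swap(8, 2)): [H, E, C, B, A, I, D, J, G, F]
After 2 (swap(0, 4)): [A, E, C, B, H, I, D, J, G, F]
After 3 (swap(0, 1)): [E, A, C, B, H, I, D, J, G, F]
After 4 (swap(6, 4)): [E, A, C, B, D, I, H, J, G, F]
After 5 (rotate_left(5, 8, k=3)): [E, A, C, B, D, G, I, H, J, F]
After 6 (rotate_left(3, 5, k=2)): [E, A, C, G, B, D, I, H, J, F]
After 7 (swap(6, 8)): [E, A, C, G, B, D, J, H, I, F]
After 8 (swap(3, 6)): [E, A, C, J, B, D, G, H, I, F]
After 9 (swap(4, 0)): [B, A, C, J, E, D, G, H, I, F]
After 10 (swap(0, 1)): [A, B, C, J, E, D, G, H, I, F]
After 11 (swap(5, 9)): [A, B, C, J, E, F, G, H, I, D]
After 12 (swap(3, 9)): [A, B, C, D, E, F, G, H, I, J]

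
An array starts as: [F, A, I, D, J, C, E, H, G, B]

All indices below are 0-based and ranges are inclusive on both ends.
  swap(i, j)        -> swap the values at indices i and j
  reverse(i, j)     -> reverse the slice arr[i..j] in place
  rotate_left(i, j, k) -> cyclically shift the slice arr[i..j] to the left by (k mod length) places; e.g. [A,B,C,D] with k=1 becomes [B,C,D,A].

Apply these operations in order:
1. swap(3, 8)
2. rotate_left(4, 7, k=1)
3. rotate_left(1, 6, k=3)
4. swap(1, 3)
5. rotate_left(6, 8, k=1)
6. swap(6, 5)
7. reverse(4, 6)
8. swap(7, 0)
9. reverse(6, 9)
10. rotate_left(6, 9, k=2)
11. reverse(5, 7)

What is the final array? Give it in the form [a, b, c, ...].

After 1 (swap(3, 8)): [F, A, I, G, J, C, E, H, D, B]
After 2 (rotate_left(4, 7, k=1)): [F, A, I, G, C, E, H, J, D, B]
After 3 (rotate_left(1, 6, k=3)): [F, C, E, H, A, I, G, J, D, B]
After 4 (swap(1, 3)): [F, H, E, C, A, I, G, J, D, B]
After 5 (rotate_left(6, 8, k=1)): [F, H, E, C, A, I, J, D, G, B]
After 6 (swap(6, 5)): [F, H, E, C, A, J, I, D, G, B]
After 7 (reverse(4, 6)): [F, H, E, C, I, J, A, D, G, B]
After 8 (swap(7, 0)): [D, H, E, C, I, J, A, F, G, B]
After 9 (reverse(6, 9)): [D, H, E, C, I, J, B, G, F, A]
After 10 (rotate_left(6, 9, k=2)): [D, H, E, C, I, J, F, A, B, G]
After 11 (reverse(5, 7)): [D, H, E, C, I, A, F, J, B, G]

Answer: [D, H, E, C, I, A, F, J, B, G]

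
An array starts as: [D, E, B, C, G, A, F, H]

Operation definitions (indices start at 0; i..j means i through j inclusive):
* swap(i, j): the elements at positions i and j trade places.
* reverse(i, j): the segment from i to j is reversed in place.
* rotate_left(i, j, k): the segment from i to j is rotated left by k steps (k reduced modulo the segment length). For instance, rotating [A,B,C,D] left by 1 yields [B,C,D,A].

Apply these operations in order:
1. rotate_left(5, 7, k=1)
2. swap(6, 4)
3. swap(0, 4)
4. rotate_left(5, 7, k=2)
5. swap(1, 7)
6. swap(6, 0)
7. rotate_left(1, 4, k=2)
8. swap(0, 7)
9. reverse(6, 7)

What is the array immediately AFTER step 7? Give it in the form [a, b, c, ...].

Answer: [F, C, D, G, B, A, H, E]

Derivation:
After 1 (rotate_left(5, 7, k=1)): [D, E, B, C, G, F, H, A]
After 2 (swap(6, 4)): [D, E, B, C, H, F, G, A]
After 3 (swap(0, 4)): [H, E, B, C, D, F, G, A]
After 4 (rotate_left(5, 7, k=2)): [H, E, B, C, D, A, F, G]
After 5 (swap(1, 7)): [H, G, B, C, D, A, F, E]
After 6 (swap(6, 0)): [F, G, B, C, D, A, H, E]
After 7 (rotate_left(1, 4, k=2)): [F, C, D, G, B, A, H, E]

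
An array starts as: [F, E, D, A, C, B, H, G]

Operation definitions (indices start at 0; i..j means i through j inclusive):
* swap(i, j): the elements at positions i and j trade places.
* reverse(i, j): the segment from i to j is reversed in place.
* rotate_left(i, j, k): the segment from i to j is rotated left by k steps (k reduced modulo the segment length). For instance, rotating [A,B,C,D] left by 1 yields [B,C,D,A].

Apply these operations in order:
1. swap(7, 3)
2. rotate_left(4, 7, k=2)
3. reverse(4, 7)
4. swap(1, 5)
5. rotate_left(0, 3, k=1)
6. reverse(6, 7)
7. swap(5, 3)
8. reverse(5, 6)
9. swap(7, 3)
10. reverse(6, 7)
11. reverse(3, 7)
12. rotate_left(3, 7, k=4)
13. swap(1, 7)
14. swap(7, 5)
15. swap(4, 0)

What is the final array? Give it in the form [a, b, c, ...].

Answer: [F, B, G, A, C, D, H, E]

Derivation:
After 1 (swap(7, 3)): [F, E, D, G, C, B, H, A]
After 2 (rotate_left(4, 7, k=2)): [F, E, D, G, H, A, C, B]
After 3 (reverse(4, 7)): [F, E, D, G, B, C, A, H]
After 4 (swap(1, 5)): [F, C, D, G, B, E, A, H]
After 5 (rotate_left(0, 3, k=1)): [C, D, G, F, B, E, A, H]
After 6 (reverse(6, 7)): [C, D, G, F, B, E, H, A]
After 7 (swap(5, 3)): [C, D, G, E, B, F, H, A]
After 8 (reverse(5, 6)): [C, D, G, E, B, H, F, A]
After 9 (swap(7, 3)): [C, D, G, A, B, H, F, E]
After 10 (reverse(6, 7)): [C, D, G, A, B, H, E, F]
After 11 (reverse(3, 7)): [C, D, G, F, E, H, B, A]
After 12 (rotate_left(3, 7, k=4)): [C, D, G, A, F, E, H, B]
After 13 (swap(1, 7)): [C, B, G, A, F, E, H, D]
After 14 (swap(7, 5)): [C, B, G, A, F, D, H, E]
After 15 (swap(4, 0)): [F, B, G, A, C, D, H, E]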